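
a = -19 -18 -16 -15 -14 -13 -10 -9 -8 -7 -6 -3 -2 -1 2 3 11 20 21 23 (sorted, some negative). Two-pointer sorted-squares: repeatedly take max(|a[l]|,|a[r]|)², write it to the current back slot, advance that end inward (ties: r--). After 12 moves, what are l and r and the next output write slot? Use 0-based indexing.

l=0 r=19: |-19|<=|23| out[19]=529, r--
l=0 r=18: |-19|<=|21| out[18]=441, r--
l=0 r=17: |-19|<=|20| out[17]=400, r--
l=0 r=16: |-19|>|11| out[16]=361, l++
l=1 r=16: |-18|>|11| out[15]=324, l++
l=2 r=16: |-16|>|11| out[14]=256, l++
l=3 r=16: |-15|>|11| out[13]=225, l++
l=4 r=16: |-14|>|11| out[12]=196, l++
l=5 r=16: |-13|>|11| out[11]=169, l++
l=6 r=16: |-10|<=|11| out[10]=121, r--
l=6 r=15: |-10|>|3| out[9]=100, l++
l=7 r=15: |-9|>|3| out[8]=81, l++

l=8, r=15, next write slot=7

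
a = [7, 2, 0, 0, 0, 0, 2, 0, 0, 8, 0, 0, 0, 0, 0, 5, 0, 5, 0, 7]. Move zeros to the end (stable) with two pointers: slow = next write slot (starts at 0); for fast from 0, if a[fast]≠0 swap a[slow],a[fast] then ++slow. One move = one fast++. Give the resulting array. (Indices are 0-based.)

[7, 2, 2, 8, 5, 5, 7, 0, 0, 0, 0, 0, 0, 0, 0, 0, 0, 0, 0, 0]

(s=0,f=0) a[fast]=7≠0 swap→a[0]=7 → slow++,fast++
(s=1,f=1) a[fast]=2≠0 swap→a[1]=2 → slow++,fast++
(s=2,f=2) a[fast]=0 → fast++
(s=2,f=3) a[fast]=0 → fast++
(s=2,f=4) a[fast]=0 → fast++
(s=2,f=5) a[fast]=0 → fast++
(s=2,f=6) a[fast]=2≠0 swap→a[2]=2 → slow++,fast++
(s=3,f=7) a[fast]=0 → fast++
(s=3,f=8) a[fast]=0 → fast++
(s=3,f=9) a[fast]=8≠0 swap→a[3]=8 → slow++,fast++
(s=4,f=10) a[fast]=0 → fast++
(s=4,f=11) a[fast]=0 → fast++
(s=4,f=12) a[fast]=0 → fast++
(s=4,f=13) a[fast]=0 → fast++
(s=4,f=14) a[fast]=0 → fast++
(s=4,f=15) a[fast]=5≠0 swap→a[4]=5 → slow++,fast++
(s=5,f=16) a[fast]=0 → fast++
(s=5,f=17) a[fast]=5≠0 swap→a[5]=5 → slow++,fast++
(s=6,f=18) a[fast]=0 → fast++
(s=6,f=19) a[fast]=7≠0 swap→a[6]=7 → slow++,fast++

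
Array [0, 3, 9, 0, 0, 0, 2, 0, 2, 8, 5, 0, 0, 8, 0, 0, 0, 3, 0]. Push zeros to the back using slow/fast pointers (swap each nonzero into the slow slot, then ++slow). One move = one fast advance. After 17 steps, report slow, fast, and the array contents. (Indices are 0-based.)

slow=7, fast=17, a=[3, 9, 2, 2, 8, 5, 8, 0, 0, 0, 0, 0, 0, 0, 0, 0, 0, 3, 0]

slow=0 fast=0: a[fast]=0, fast++
slow=0 fast=1: a[fast]=3≠0 swap→a[0]=3, slow++,fast++
slow=1 fast=2: a[fast]=9≠0 swap→a[1]=9, slow++,fast++
slow=2 fast=3: a[fast]=0, fast++
slow=2 fast=4: a[fast]=0, fast++
slow=2 fast=5: a[fast]=0, fast++
slow=2 fast=6: a[fast]=2≠0 swap→a[2]=2, slow++,fast++
slow=3 fast=7: a[fast]=0, fast++
slow=3 fast=8: a[fast]=2≠0 swap→a[3]=2, slow++,fast++
slow=4 fast=9: a[fast]=8≠0 swap→a[4]=8, slow++,fast++
slow=5 fast=10: a[fast]=5≠0 swap→a[5]=5, slow++,fast++
slow=6 fast=11: a[fast]=0, fast++
slow=6 fast=12: a[fast]=0, fast++
slow=6 fast=13: a[fast]=8≠0 swap→a[6]=8, slow++,fast++
slow=7 fast=14: a[fast]=0, fast++
slow=7 fast=15: a[fast]=0, fast++
slow=7 fast=16: a[fast]=0, fast++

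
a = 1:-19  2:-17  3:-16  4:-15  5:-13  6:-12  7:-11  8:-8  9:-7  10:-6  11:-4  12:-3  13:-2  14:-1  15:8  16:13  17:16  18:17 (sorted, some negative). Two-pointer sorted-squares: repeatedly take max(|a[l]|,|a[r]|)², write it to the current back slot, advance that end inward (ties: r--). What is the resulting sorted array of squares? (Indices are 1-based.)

[1, 4, 9, 16, 36, 49, 64, 64, 121, 144, 169, 169, 225, 256, 256, 289, 289, 361]

l=1 r=18: |-19|>|17| out[18]=361, l++
l=2 r=18: |-17|<=|17| out[17]=289, r--
l=2 r=17: |-17|>|16| out[16]=289, l++
l=3 r=17: |-16|<=|16| out[15]=256, r--
l=3 r=16: |-16|>|13| out[14]=256, l++
l=4 r=16: |-15|>|13| out[13]=225, l++
l=5 r=16: |-13|<=|13| out[12]=169, r--
l=5 r=15: |-13|>|8| out[11]=169, l++
l=6 r=15: |-12|>|8| out[10]=144, l++
l=7 r=15: |-11|>|8| out[9]=121, l++
l=8 r=15: |-8|<=|8| out[8]=64, r--
l=8 r=14: |-8|>|-1| out[7]=64, l++
l=9 r=14: |-7|>|-1| out[6]=49, l++
l=10 r=14: |-6|>|-1| out[5]=36, l++
l=11 r=14: |-4|>|-1| out[4]=16, l++
l=12 r=14: |-3|>|-1| out[3]=9, l++
l=13 r=14: |-2|>|-1| out[2]=4, l++
l=14 r=14: |-1|<=|-1| out[1]=1, r--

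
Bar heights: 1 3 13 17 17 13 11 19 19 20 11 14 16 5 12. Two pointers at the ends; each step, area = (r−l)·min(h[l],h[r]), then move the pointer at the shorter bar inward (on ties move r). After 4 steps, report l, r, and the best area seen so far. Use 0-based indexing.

l=2, r=12, best area=144

[0,14] min(1,12)*14=14 best=14 * → l++
[1,14] min(3,12)*13=39 best=39 * → l++
[2,14] min(13,12)*12=144 best=144 * → r--
[2,13] min(13,5)*11=55 best=144 → r--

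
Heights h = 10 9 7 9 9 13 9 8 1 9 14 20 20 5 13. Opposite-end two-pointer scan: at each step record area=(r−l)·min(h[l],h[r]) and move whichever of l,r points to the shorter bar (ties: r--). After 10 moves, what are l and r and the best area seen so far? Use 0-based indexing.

l=0 r=14: min(10,13)*14=140 best=140 *, l++
l=1 r=14: min(9,13)*13=117 best=140, l++
l=2 r=14: min(7,13)*12=84 best=140, l++
l=3 r=14: min(9,13)*11=99 best=140, l++
l=4 r=14: min(9,13)*10=90 best=140, l++
l=5 r=14: min(13,13)*9=117 best=140, r--
l=5 r=13: min(13,5)*8=40 best=140, r--
l=5 r=12: min(13,20)*7=91 best=140, l++
l=6 r=12: min(9,20)*6=54 best=140, l++
l=7 r=12: min(8,20)*5=40 best=140, l++

l=8, r=12, best area=140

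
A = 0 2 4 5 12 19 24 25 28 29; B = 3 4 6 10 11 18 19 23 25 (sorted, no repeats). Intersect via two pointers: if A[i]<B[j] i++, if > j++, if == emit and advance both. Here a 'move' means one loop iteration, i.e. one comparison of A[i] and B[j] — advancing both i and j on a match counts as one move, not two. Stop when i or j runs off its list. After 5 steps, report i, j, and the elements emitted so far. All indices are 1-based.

i=5, j=3, emitted=[4]

i=1 j=1: 0<3, i++
i=2 j=1: 2<3, i++
i=3 j=1: 4>3, j++
i=3 j=2: 4==4 emit, i++,j++
i=4 j=3: 5<6, i++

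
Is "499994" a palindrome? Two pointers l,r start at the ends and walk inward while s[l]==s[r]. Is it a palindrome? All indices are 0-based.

palindrome

[0,5] '4'=='4' → l++,r--
[1,4] '9'=='9' → l++,r--
[2,3] '9'=='9' → l++,r--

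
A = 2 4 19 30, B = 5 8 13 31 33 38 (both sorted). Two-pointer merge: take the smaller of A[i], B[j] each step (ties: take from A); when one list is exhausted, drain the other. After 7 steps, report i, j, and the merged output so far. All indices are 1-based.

i=1 j=1: A[i]=2<=B[j]=5 take 2, i++
i=2 j=1: A[i]=4<=B[j]=5 take 4, i++
i=3 j=1: A[i]=19>B[j]=5 take 5, j++
i=3 j=2: A[i]=19>B[j]=8 take 8, j++
i=3 j=3: A[i]=19>B[j]=13 take 13, j++
i=3 j=4: A[i]=19<=B[j]=31 take 19, i++
i=4 j=4: A[i]=30<=B[j]=31 take 30, i++

i=5, j=4, merged so far=[2, 4, 5, 8, 13, 19, 30]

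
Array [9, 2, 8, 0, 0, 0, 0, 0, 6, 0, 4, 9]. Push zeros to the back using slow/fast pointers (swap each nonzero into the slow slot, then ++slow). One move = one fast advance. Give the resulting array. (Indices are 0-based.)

[9, 2, 8, 6, 4, 9, 0, 0, 0, 0, 0, 0]

(s=0,f=0) a[fast]=9≠0 swap→a[0]=9 → slow++,fast++
(s=1,f=1) a[fast]=2≠0 swap→a[1]=2 → slow++,fast++
(s=2,f=2) a[fast]=8≠0 swap→a[2]=8 → slow++,fast++
(s=3,f=3) a[fast]=0 → fast++
(s=3,f=4) a[fast]=0 → fast++
(s=3,f=5) a[fast]=0 → fast++
(s=3,f=6) a[fast]=0 → fast++
(s=3,f=7) a[fast]=0 → fast++
(s=3,f=8) a[fast]=6≠0 swap→a[3]=6 → slow++,fast++
(s=4,f=9) a[fast]=0 → fast++
(s=4,f=10) a[fast]=4≠0 swap→a[4]=4 → slow++,fast++
(s=5,f=11) a[fast]=9≠0 swap→a[5]=9 → slow++,fast++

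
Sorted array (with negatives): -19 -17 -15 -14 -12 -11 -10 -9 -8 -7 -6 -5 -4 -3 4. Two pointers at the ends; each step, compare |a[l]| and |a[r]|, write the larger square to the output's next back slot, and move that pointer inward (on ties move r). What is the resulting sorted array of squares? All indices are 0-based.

[9, 16, 16, 25, 36, 49, 64, 81, 100, 121, 144, 196, 225, 289, 361]

[0,14] |-19|>|4| out[14]=361 → l++
[1,14] |-17|>|4| out[13]=289 → l++
[2,14] |-15|>|4| out[12]=225 → l++
[3,14] |-14|>|4| out[11]=196 → l++
[4,14] |-12|>|4| out[10]=144 → l++
[5,14] |-11|>|4| out[9]=121 → l++
[6,14] |-10|>|4| out[8]=100 → l++
[7,14] |-9|>|4| out[7]=81 → l++
[8,14] |-8|>|4| out[6]=64 → l++
[9,14] |-7|>|4| out[5]=49 → l++
[10,14] |-6|>|4| out[4]=36 → l++
[11,14] |-5|>|4| out[3]=25 → l++
[12,14] |-4|<=|4| out[2]=16 → r--
[12,13] |-4|>|-3| out[1]=16 → l++
[13,13] |-3|<=|-3| out[0]=9 → r--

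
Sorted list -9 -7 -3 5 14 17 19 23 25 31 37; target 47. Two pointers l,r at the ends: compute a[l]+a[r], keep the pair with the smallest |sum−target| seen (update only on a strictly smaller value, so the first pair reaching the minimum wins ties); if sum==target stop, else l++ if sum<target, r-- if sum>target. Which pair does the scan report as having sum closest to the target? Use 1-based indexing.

pair (17, 31) with sum 48 (|Δ|=1)

l=1 r=11: -9+37=28 d=19 *, l++
l=2 r=11: -7+37=30 d=17 *, l++
l=3 r=11: -3+37=34 d=13 *, l++
l=4 r=11: 5+37=42 d=5 *, l++
l=5 r=11: 14+37=51 d=4 *, r--
l=5 r=10: 14+31=45 d=2 *, l++
l=6 r=10: 17+31=48 d=1 *, r--
l=6 r=9: 17+25=42 d=5, l++
l=7 r=9: 19+25=44 d=3, l++
l=8 r=9: 23+25=48 d=1, r--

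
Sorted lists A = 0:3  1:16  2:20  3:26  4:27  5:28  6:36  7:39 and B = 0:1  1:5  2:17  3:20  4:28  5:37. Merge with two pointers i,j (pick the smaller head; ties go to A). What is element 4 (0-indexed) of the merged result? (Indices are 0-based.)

merged[4] = 17

[i=0,j=0] A[i]=3>B[j]=1 take 1 → j++
[i=0,j=1] A[i]=3<=B[j]=5 take 3 → i++
[i=1,j=1] A[i]=16>B[j]=5 take 5 → j++
[i=1,j=2] A[i]=16<=B[j]=17 take 16 → i++
[i=2,j=2] A[i]=20>B[j]=17 take 17 → j++
[i=2,j=3] A[i]=20<=B[j]=20 take 20 → i++
[i=3,j=3] A[i]=26>B[j]=20 take 20 → j++
[i=3,j=4] A[i]=26<=B[j]=28 take 26 → i++
[i=4,j=4] A[i]=27<=B[j]=28 take 27 → i++
[i=5,j=4] A[i]=28<=B[j]=28 take 28 → i++
[i=6,j=4] A[i]=36>B[j]=28 take 28 → j++
[i=6,j=5] A[i]=36<=B[j]=37 take 36 → i++
[i=7,j=5] A[i]=39>B[j]=37 take 37 → j++
[i=7,j=6] B done, take A[i]=39 → i++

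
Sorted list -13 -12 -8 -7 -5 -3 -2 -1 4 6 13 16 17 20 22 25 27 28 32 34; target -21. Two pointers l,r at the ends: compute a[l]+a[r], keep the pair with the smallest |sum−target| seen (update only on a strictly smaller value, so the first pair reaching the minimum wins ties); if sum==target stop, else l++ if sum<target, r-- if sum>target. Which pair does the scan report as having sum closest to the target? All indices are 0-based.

pair (-13, -8) with sum -21 (|Δ|=0)

l=0 r=19: -13+34=21 d=42 *, r--
l=0 r=18: -13+32=19 d=40 *, r--
l=0 r=17: -13+28=15 d=36 *, r--
l=0 r=16: -13+27=14 d=35 *, r--
l=0 r=15: -13+25=12 d=33 *, r--
l=0 r=14: -13+22=9 d=30 *, r--
l=0 r=13: -13+20=7 d=28 *, r--
l=0 r=12: -13+17=4 d=25 *, r--
l=0 r=11: -13+16=3 d=24 *, r--
l=0 r=10: -13+13=0 d=21 *, r--
l=0 r=9: -13+6=-7 d=14 *, r--
l=0 r=8: -13+4=-9 d=12 *, r--
l=0 r=7: -13+-1=-14 d=7 *, r--
l=0 r=6: -13+-2=-15 d=6 *, r--
l=0 r=5: -13+-3=-16 d=5 *, r--
l=0 r=4: -13+-5=-18 d=3 *, r--
l=0 r=3: -13+-7=-20 d=1 *, r--
l=0 r=2: -13+-8=-21 d=0 *, stop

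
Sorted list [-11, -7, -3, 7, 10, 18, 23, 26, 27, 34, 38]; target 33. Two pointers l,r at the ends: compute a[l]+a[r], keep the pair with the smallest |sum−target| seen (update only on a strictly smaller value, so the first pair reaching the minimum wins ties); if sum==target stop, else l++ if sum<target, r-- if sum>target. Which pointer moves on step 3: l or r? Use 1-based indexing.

r

l=1 r=11: -11+38=27 d=6 *, l++
l=2 r=11: -7+38=31 d=2 *, l++
l=3 r=11: -3+38=35 d=2, r--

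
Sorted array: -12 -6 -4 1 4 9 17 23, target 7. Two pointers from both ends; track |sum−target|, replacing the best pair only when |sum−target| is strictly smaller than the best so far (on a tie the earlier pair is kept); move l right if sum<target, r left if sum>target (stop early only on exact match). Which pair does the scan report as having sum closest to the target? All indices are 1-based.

pair (-12, 17) with sum 5 (|Δ|=2)

[1,8] -12+23=11 d=4 * → r--
[1,7] -12+17=5 d=2 * → l++
[2,7] -6+17=11 d=4 → r--
[2,6] -6+9=3 d=4 → l++
[3,6] -4+9=5 d=2 → l++
[4,6] 1+9=10 d=3 → r--
[4,5] 1+4=5 d=2 → l++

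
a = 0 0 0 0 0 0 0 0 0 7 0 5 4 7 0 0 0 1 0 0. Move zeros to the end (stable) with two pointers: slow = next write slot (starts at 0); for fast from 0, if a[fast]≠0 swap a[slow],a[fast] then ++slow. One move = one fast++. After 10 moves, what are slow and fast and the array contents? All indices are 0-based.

slow=0 fast=0: a[fast]=0, fast++
slow=0 fast=1: a[fast]=0, fast++
slow=0 fast=2: a[fast]=0, fast++
slow=0 fast=3: a[fast]=0, fast++
slow=0 fast=4: a[fast]=0, fast++
slow=0 fast=5: a[fast]=0, fast++
slow=0 fast=6: a[fast]=0, fast++
slow=0 fast=7: a[fast]=0, fast++
slow=0 fast=8: a[fast]=0, fast++
slow=0 fast=9: a[fast]=7≠0 swap→a[0]=7, slow++,fast++

slow=1, fast=10, a=[7, 0, 0, 0, 0, 0, 0, 0, 0, 0, 0, 5, 4, 7, 0, 0, 0, 1, 0, 0]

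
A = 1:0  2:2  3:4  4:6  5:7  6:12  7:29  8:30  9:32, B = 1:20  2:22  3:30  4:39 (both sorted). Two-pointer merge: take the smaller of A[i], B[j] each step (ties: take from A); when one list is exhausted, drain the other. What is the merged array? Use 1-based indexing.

[i=1,j=1] A[i]=0<=B[j]=20 take 0 → i++
[i=2,j=1] A[i]=2<=B[j]=20 take 2 → i++
[i=3,j=1] A[i]=4<=B[j]=20 take 4 → i++
[i=4,j=1] A[i]=6<=B[j]=20 take 6 → i++
[i=5,j=1] A[i]=7<=B[j]=20 take 7 → i++
[i=6,j=1] A[i]=12<=B[j]=20 take 12 → i++
[i=7,j=1] A[i]=29>B[j]=20 take 20 → j++
[i=7,j=2] A[i]=29>B[j]=22 take 22 → j++
[i=7,j=3] A[i]=29<=B[j]=30 take 29 → i++
[i=8,j=3] A[i]=30<=B[j]=30 take 30 → i++
[i=9,j=3] A[i]=32>B[j]=30 take 30 → j++
[i=9,j=4] A[i]=32<=B[j]=39 take 32 → i++
[i=10,j=4] A done, take B[j]=39 → j++

[0, 2, 4, 6, 7, 12, 20, 22, 29, 30, 30, 32, 39]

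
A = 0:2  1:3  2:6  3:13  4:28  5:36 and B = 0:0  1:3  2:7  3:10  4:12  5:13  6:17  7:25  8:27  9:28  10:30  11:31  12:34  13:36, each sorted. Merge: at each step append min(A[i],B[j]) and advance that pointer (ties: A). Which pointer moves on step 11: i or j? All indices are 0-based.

j

i=0 j=0: A[i]=2>B[j]=0 take 0, j++
i=0 j=1: A[i]=2<=B[j]=3 take 2, i++
i=1 j=1: A[i]=3<=B[j]=3 take 3, i++
i=2 j=1: A[i]=6>B[j]=3 take 3, j++
i=2 j=2: A[i]=6<=B[j]=7 take 6, i++
i=3 j=2: A[i]=13>B[j]=7 take 7, j++
i=3 j=3: A[i]=13>B[j]=10 take 10, j++
i=3 j=4: A[i]=13>B[j]=12 take 12, j++
i=3 j=5: A[i]=13<=B[j]=13 take 13, i++
i=4 j=5: A[i]=28>B[j]=13 take 13, j++
i=4 j=6: A[i]=28>B[j]=17 take 17, j++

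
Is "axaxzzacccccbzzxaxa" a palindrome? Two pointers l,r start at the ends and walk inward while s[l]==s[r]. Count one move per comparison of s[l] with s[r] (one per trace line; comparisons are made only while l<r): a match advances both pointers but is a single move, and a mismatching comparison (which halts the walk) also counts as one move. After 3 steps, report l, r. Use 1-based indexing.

l=4, r=16

l=1 r=19: 'a'=='a', l++,r--
l=2 r=18: 'x'=='x', l++,r--
l=3 r=17: 'a'=='a', l++,r--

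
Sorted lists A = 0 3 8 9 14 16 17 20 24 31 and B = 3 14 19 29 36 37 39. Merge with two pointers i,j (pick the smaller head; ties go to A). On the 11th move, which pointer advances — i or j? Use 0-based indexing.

i=0 j=0: A[i]=0<=B[j]=3 take 0, i++
i=1 j=0: A[i]=3<=B[j]=3 take 3, i++
i=2 j=0: A[i]=8>B[j]=3 take 3, j++
i=2 j=1: A[i]=8<=B[j]=14 take 8, i++
i=3 j=1: A[i]=9<=B[j]=14 take 9, i++
i=4 j=1: A[i]=14<=B[j]=14 take 14, i++
i=5 j=1: A[i]=16>B[j]=14 take 14, j++
i=5 j=2: A[i]=16<=B[j]=19 take 16, i++
i=6 j=2: A[i]=17<=B[j]=19 take 17, i++
i=7 j=2: A[i]=20>B[j]=19 take 19, j++
i=7 j=3: A[i]=20<=B[j]=29 take 20, i++

i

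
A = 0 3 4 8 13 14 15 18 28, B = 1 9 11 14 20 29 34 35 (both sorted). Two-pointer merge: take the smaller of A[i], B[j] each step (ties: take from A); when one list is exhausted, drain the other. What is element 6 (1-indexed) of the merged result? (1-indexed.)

merged[6] = 9

[i=1,j=1] A[i]=0<=B[j]=1 take 0 → i++
[i=2,j=1] A[i]=3>B[j]=1 take 1 → j++
[i=2,j=2] A[i]=3<=B[j]=9 take 3 → i++
[i=3,j=2] A[i]=4<=B[j]=9 take 4 → i++
[i=4,j=2] A[i]=8<=B[j]=9 take 8 → i++
[i=5,j=2] A[i]=13>B[j]=9 take 9 → j++
[i=5,j=3] A[i]=13>B[j]=11 take 11 → j++
[i=5,j=4] A[i]=13<=B[j]=14 take 13 → i++
[i=6,j=4] A[i]=14<=B[j]=14 take 14 → i++
[i=7,j=4] A[i]=15>B[j]=14 take 14 → j++
[i=7,j=5] A[i]=15<=B[j]=20 take 15 → i++
[i=8,j=5] A[i]=18<=B[j]=20 take 18 → i++
[i=9,j=5] A[i]=28>B[j]=20 take 20 → j++
[i=9,j=6] A[i]=28<=B[j]=29 take 28 → i++
[i=10,j=6] A done, take B[j]=29 → j++
[i=10,j=7] A done, take B[j]=34 → j++
[i=10,j=8] A done, take B[j]=35 → j++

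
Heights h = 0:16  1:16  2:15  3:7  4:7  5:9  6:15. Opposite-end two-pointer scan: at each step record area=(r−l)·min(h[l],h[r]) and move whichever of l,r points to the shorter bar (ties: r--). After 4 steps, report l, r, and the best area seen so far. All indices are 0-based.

[0,6] min(16,15)*6=90 best=90 * → r--
[0,5] min(16,9)*5=45 best=90 → r--
[0,4] min(16,7)*4=28 best=90 → r--
[0,3] min(16,7)*3=21 best=90 → r--

l=0, r=2, best area=90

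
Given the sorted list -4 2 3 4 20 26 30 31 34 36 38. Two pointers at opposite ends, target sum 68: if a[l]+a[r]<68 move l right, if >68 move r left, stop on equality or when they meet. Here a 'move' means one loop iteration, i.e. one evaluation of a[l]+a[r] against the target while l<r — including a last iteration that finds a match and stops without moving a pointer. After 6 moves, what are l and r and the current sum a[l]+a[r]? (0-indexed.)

[0,10] -4+38=34 <68 → l++
[1,10] 2+38=40 <68 → l++
[2,10] 3+38=41 <68 → l++
[3,10] 4+38=42 <68 → l++
[4,10] 20+38=58 <68 → l++
[5,10] 26+38=64 <68 → l++

l=6, r=10, sum=68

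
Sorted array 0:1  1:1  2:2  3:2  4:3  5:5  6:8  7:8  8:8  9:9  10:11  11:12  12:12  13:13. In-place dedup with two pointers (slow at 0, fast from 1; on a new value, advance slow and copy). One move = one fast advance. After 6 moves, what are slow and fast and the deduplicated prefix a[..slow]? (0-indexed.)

slow=4, fast=7, prefix=[1, 2, 3, 5, 8]

(s=0,f=1) a[fast]=1=a[slow] dup → fast++
(s=0,f=2) a[fast]=2≠a[slow]=1 write a[1]=2 → slow++,fast++
(s=1,f=3) a[fast]=2=a[slow] dup → fast++
(s=1,f=4) a[fast]=3≠a[slow]=2 write a[2]=3 → slow++,fast++
(s=2,f=5) a[fast]=5≠a[slow]=3 write a[3]=5 → slow++,fast++
(s=3,f=6) a[fast]=8≠a[slow]=5 write a[4]=8 → slow++,fast++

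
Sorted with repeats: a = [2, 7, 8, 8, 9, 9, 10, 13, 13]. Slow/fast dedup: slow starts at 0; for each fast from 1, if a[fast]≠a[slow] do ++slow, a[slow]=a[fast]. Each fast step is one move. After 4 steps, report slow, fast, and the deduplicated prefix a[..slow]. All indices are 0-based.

slow=0 fast=1: a[fast]=7≠a[slow]=2 write a[1]=7, slow++,fast++
slow=1 fast=2: a[fast]=8≠a[slow]=7 write a[2]=8, slow++,fast++
slow=2 fast=3: a[fast]=8=a[slow] dup, fast++
slow=2 fast=4: a[fast]=9≠a[slow]=8 write a[3]=9, slow++,fast++

slow=3, fast=5, prefix=[2, 7, 8, 9]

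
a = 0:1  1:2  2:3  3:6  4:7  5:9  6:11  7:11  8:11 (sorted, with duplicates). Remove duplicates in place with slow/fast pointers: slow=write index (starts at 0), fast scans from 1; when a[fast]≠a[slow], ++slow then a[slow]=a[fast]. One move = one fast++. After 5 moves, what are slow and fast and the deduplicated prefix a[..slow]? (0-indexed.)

(s=0,f=1) a[fast]=2≠a[slow]=1 write a[1]=2 → slow++,fast++
(s=1,f=2) a[fast]=3≠a[slow]=2 write a[2]=3 → slow++,fast++
(s=2,f=3) a[fast]=6≠a[slow]=3 write a[3]=6 → slow++,fast++
(s=3,f=4) a[fast]=7≠a[slow]=6 write a[4]=7 → slow++,fast++
(s=4,f=5) a[fast]=9≠a[slow]=7 write a[5]=9 → slow++,fast++

slow=5, fast=6, prefix=[1, 2, 3, 6, 7, 9]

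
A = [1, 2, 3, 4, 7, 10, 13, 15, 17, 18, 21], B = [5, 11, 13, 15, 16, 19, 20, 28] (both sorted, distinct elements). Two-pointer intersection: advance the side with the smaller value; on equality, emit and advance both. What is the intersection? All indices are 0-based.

[i=0,j=0] 1<5 → i++
[i=1,j=0] 2<5 → i++
[i=2,j=0] 3<5 → i++
[i=3,j=0] 4<5 → i++
[i=4,j=0] 7>5 → j++
[i=4,j=1] 7<11 → i++
[i=5,j=1] 10<11 → i++
[i=6,j=1] 13>11 → j++
[i=6,j=2] 13==13 emit → i++,j++
[i=7,j=3] 15==15 emit → i++,j++
[i=8,j=4] 17>16 → j++
[i=8,j=5] 17<19 → i++
[i=9,j=5] 18<19 → i++
[i=10,j=5] 21>19 → j++
[i=10,j=6] 21>20 → j++
[i=10,j=7] 21<28 → i++

intersection = [13, 15]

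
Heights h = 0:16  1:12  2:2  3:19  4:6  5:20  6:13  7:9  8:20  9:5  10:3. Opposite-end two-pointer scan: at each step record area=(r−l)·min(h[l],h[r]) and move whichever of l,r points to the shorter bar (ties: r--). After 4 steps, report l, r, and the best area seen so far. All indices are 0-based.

l=2, r=8, best area=128

l=0 r=10: min(16,3)*10=30 best=30 *, r--
l=0 r=9: min(16,5)*9=45 best=45 *, r--
l=0 r=8: min(16,20)*8=128 best=128 *, l++
l=1 r=8: min(12,20)*7=84 best=128, l++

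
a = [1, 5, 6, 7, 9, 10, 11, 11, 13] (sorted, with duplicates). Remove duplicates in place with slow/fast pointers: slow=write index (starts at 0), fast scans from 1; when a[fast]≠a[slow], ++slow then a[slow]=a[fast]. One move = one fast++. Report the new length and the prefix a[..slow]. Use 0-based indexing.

slow=0 fast=1: a[fast]=5≠a[slow]=1 write a[1]=5, slow++,fast++
slow=1 fast=2: a[fast]=6≠a[slow]=5 write a[2]=6, slow++,fast++
slow=2 fast=3: a[fast]=7≠a[slow]=6 write a[3]=7, slow++,fast++
slow=3 fast=4: a[fast]=9≠a[slow]=7 write a[4]=9, slow++,fast++
slow=4 fast=5: a[fast]=10≠a[slow]=9 write a[5]=10, slow++,fast++
slow=5 fast=6: a[fast]=11≠a[slow]=10 write a[6]=11, slow++,fast++
slow=6 fast=7: a[fast]=11=a[slow] dup, fast++
slow=6 fast=8: a[fast]=13≠a[slow]=11 write a[7]=13, slow++,fast++

length 8; prefix = [1, 5, 6, 7, 9, 10, 11, 13]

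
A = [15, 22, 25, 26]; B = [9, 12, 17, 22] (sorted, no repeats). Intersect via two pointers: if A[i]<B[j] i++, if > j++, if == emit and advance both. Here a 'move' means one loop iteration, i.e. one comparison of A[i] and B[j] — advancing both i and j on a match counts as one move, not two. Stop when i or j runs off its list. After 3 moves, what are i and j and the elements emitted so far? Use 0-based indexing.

i=1, j=2, emitted=[]

[i=0,j=0] 15>9 → j++
[i=0,j=1] 15>12 → j++
[i=0,j=2] 15<17 → i++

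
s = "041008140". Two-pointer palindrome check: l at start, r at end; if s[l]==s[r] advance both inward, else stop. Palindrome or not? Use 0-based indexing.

not a palindrome (mismatch at 3,5)

[0,8] '0'=='0' → l++,r--
[1,7] '4'=='4' → l++,r--
[2,6] '1'=='1' → l++,r--
[3,5] '0'!='8' → stop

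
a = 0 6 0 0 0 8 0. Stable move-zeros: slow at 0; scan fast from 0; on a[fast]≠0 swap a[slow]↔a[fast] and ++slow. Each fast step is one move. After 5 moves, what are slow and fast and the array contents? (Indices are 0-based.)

(s=0,f=0) a[fast]=0 → fast++
(s=0,f=1) a[fast]=6≠0 swap→a[0]=6 → slow++,fast++
(s=1,f=2) a[fast]=0 → fast++
(s=1,f=3) a[fast]=0 → fast++
(s=1,f=4) a[fast]=0 → fast++

slow=1, fast=5, a=[6, 0, 0, 0, 0, 8, 0]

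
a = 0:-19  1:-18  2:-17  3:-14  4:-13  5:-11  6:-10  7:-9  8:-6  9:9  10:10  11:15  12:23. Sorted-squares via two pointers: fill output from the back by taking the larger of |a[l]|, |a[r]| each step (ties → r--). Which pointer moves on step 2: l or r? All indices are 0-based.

l=0 r=12: |-19|<=|23| out[12]=529, r--
l=0 r=11: |-19|>|15| out[11]=361, l++

l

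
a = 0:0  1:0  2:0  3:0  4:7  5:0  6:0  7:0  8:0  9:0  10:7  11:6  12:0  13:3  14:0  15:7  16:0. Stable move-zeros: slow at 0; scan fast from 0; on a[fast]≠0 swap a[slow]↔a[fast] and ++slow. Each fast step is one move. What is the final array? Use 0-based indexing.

[7, 7, 6, 3, 7, 0, 0, 0, 0, 0, 0, 0, 0, 0, 0, 0, 0]

(s=0,f=0) a[fast]=0 → fast++
(s=0,f=1) a[fast]=0 → fast++
(s=0,f=2) a[fast]=0 → fast++
(s=0,f=3) a[fast]=0 → fast++
(s=0,f=4) a[fast]=7≠0 swap→a[0]=7 → slow++,fast++
(s=1,f=5) a[fast]=0 → fast++
(s=1,f=6) a[fast]=0 → fast++
(s=1,f=7) a[fast]=0 → fast++
(s=1,f=8) a[fast]=0 → fast++
(s=1,f=9) a[fast]=0 → fast++
(s=1,f=10) a[fast]=7≠0 swap→a[1]=7 → slow++,fast++
(s=2,f=11) a[fast]=6≠0 swap→a[2]=6 → slow++,fast++
(s=3,f=12) a[fast]=0 → fast++
(s=3,f=13) a[fast]=3≠0 swap→a[3]=3 → slow++,fast++
(s=4,f=14) a[fast]=0 → fast++
(s=4,f=15) a[fast]=7≠0 swap→a[4]=7 → slow++,fast++
(s=5,f=16) a[fast]=0 → fast++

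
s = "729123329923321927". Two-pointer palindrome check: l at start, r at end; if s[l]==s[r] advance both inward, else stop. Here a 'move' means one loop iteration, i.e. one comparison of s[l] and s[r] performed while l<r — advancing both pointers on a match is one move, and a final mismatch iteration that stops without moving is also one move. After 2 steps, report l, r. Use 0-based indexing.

l=2, r=15

[0,17] '7'=='7' → l++,r--
[1,16] '2'=='2' → l++,r--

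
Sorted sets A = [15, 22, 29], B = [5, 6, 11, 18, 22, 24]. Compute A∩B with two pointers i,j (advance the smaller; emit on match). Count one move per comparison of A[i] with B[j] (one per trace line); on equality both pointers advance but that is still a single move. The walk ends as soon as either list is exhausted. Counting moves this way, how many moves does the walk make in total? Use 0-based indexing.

7 moves

i=0 j=0: 15>5, j++
i=0 j=1: 15>6, j++
i=0 j=2: 15>11, j++
i=0 j=3: 15<18, i++
i=1 j=3: 22>18, j++
i=1 j=4: 22==22 emit, i++,j++
i=2 j=5: 29>24, j++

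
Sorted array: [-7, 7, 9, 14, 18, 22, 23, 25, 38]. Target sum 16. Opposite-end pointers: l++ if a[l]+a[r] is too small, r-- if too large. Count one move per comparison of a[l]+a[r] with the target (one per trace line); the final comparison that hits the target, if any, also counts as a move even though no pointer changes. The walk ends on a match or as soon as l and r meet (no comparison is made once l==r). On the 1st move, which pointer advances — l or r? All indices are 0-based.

r

[0,8] -7+38=31 >16 → r--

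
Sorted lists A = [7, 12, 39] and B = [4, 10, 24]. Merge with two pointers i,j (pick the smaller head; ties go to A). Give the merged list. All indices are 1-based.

[4, 7, 10, 12, 24, 39]

i=1 j=1: A[i]=7>B[j]=4 take 4, j++
i=1 j=2: A[i]=7<=B[j]=10 take 7, i++
i=2 j=2: A[i]=12>B[j]=10 take 10, j++
i=2 j=3: A[i]=12<=B[j]=24 take 12, i++
i=3 j=3: A[i]=39>B[j]=24 take 24, j++
i=3 j=4: B done, take A[i]=39, i++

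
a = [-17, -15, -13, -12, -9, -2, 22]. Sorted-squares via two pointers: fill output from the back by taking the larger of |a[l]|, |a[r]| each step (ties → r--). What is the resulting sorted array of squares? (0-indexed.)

l=0 r=6: |-17|<=|22| out[6]=484, r--
l=0 r=5: |-17|>|-2| out[5]=289, l++
l=1 r=5: |-15|>|-2| out[4]=225, l++
l=2 r=5: |-13|>|-2| out[3]=169, l++
l=3 r=5: |-12|>|-2| out[2]=144, l++
l=4 r=5: |-9|>|-2| out[1]=81, l++
l=5 r=5: |-2|<=|-2| out[0]=4, r--

[4, 81, 144, 169, 225, 289, 484]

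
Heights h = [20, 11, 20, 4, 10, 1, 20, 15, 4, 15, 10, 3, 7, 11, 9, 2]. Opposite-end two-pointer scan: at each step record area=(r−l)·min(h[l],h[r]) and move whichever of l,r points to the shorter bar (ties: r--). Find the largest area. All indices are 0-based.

[0,15] min(20,2)*15=30 best=30 * → r--
[0,14] min(20,9)*14=126 best=126 * → r--
[0,13] min(20,11)*13=143 best=143 * → r--
[0,12] min(20,7)*12=84 best=143 → r--
[0,11] min(20,3)*11=33 best=143 → r--
[0,10] min(20,10)*10=100 best=143 → r--
[0,9] min(20,15)*9=135 best=143 → r--
[0,8] min(20,4)*8=32 best=143 → r--
[0,7] min(20,15)*7=105 best=143 → r--
[0,6] min(20,20)*6=120 best=143 → r--
[0,5] min(20,1)*5=5 best=143 → r--
[0,4] min(20,10)*4=40 best=143 → r--
[0,3] min(20,4)*3=12 best=143 → r--
[0,2] min(20,20)*2=40 best=143 → r--
[0,1] min(20,11)*1=11 best=143 → r--

max area = 143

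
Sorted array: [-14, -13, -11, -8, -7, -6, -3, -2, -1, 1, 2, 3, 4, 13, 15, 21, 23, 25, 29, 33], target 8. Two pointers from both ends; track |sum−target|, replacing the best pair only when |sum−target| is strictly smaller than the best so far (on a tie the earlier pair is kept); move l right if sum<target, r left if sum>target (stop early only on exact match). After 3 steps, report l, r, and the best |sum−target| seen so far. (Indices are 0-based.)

l=0, r=16, best |Δ|=3

[0,19] -14+33=19 d=11 * → r--
[0,18] -14+29=15 d=7 * → r--
[0,17] -14+25=11 d=3 * → r--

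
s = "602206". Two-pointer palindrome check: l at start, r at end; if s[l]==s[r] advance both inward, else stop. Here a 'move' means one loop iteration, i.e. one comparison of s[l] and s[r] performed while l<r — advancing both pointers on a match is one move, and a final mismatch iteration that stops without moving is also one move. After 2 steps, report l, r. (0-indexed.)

l=2, r=3

[0,5] '6'=='6' → l++,r--
[1,4] '0'=='0' → l++,r--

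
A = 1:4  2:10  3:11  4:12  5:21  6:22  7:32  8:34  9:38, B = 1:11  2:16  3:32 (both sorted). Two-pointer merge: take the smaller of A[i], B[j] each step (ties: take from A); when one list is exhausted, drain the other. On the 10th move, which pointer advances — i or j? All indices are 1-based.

j

i=1 j=1: A[i]=4<=B[j]=11 take 4, i++
i=2 j=1: A[i]=10<=B[j]=11 take 10, i++
i=3 j=1: A[i]=11<=B[j]=11 take 11, i++
i=4 j=1: A[i]=12>B[j]=11 take 11, j++
i=4 j=2: A[i]=12<=B[j]=16 take 12, i++
i=5 j=2: A[i]=21>B[j]=16 take 16, j++
i=5 j=3: A[i]=21<=B[j]=32 take 21, i++
i=6 j=3: A[i]=22<=B[j]=32 take 22, i++
i=7 j=3: A[i]=32<=B[j]=32 take 32, i++
i=8 j=3: A[i]=34>B[j]=32 take 32, j++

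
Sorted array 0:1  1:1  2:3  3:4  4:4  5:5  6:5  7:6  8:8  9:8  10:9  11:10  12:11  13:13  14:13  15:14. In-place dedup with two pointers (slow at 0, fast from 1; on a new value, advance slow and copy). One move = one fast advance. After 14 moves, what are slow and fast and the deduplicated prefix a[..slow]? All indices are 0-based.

slow=9, fast=15, prefix=[1, 3, 4, 5, 6, 8, 9, 10, 11, 13]

slow=0 fast=1: a[fast]=1=a[slow] dup, fast++
slow=0 fast=2: a[fast]=3≠a[slow]=1 write a[1]=3, slow++,fast++
slow=1 fast=3: a[fast]=4≠a[slow]=3 write a[2]=4, slow++,fast++
slow=2 fast=4: a[fast]=4=a[slow] dup, fast++
slow=2 fast=5: a[fast]=5≠a[slow]=4 write a[3]=5, slow++,fast++
slow=3 fast=6: a[fast]=5=a[slow] dup, fast++
slow=3 fast=7: a[fast]=6≠a[slow]=5 write a[4]=6, slow++,fast++
slow=4 fast=8: a[fast]=8≠a[slow]=6 write a[5]=8, slow++,fast++
slow=5 fast=9: a[fast]=8=a[slow] dup, fast++
slow=5 fast=10: a[fast]=9≠a[slow]=8 write a[6]=9, slow++,fast++
slow=6 fast=11: a[fast]=10≠a[slow]=9 write a[7]=10, slow++,fast++
slow=7 fast=12: a[fast]=11≠a[slow]=10 write a[8]=11, slow++,fast++
slow=8 fast=13: a[fast]=13≠a[slow]=11 write a[9]=13, slow++,fast++
slow=9 fast=14: a[fast]=13=a[slow] dup, fast++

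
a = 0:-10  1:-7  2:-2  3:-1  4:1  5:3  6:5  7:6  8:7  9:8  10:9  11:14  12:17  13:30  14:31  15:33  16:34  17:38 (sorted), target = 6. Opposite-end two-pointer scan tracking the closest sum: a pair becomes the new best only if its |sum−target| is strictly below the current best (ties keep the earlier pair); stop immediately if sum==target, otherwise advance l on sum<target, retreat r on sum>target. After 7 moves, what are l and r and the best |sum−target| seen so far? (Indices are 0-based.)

l=1, r=11, best |Δ|=1

l=0 r=17: -10+38=28 d=22 *, r--
l=0 r=16: -10+34=24 d=18 *, r--
l=0 r=15: -10+33=23 d=17 *, r--
l=0 r=14: -10+31=21 d=15 *, r--
l=0 r=13: -10+30=20 d=14 *, r--
l=0 r=12: -10+17=7 d=1 *, r--
l=0 r=11: -10+14=4 d=2, l++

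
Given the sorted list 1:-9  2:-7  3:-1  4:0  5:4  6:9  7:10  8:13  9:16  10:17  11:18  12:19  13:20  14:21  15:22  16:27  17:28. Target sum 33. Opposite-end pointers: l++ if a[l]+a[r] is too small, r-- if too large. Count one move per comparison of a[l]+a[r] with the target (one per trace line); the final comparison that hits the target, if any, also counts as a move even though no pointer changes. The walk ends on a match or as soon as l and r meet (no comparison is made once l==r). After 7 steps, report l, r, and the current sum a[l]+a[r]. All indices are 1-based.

l=1 r=17: -9+28=19 <33, l++
l=2 r=17: -7+28=21 <33, l++
l=3 r=17: -1+28=27 <33, l++
l=4 r=17: 0+28=28 <33, l++
l=5 r=17: 4+28=32 <33, l++
l=6 r=17: 9+28=37 >33, r--
l=6 r=16: 9+27=36 >33, r--

l=6, r=15, sum=31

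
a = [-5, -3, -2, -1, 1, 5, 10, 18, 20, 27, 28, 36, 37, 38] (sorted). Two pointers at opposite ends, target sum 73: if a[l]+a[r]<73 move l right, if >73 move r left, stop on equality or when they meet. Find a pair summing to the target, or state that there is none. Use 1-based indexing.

(36, 37)

[1,14] -5+38=33 <73 → l++
[2,14] -3+38=35 <73 → l++
[3,14] -2+38=36 <73 → l++
[4,14] -1+38=37 <73 → l++
[5,14] 1+38=39 <73 → l++
[6,14] 5+38=43 <73 → l++
[7,14] 10+38=48 <73 → l++
[8,14] 18+38=56 <73 → l++
[9,14] 20+38=58 <73 → l++
[10,14] 27+38=65 <73 → l++
[11,14] 28+38=66 <73 → l++
[12,14] 36+38=74 >73 → r--
[12,13] 36+37=73 → found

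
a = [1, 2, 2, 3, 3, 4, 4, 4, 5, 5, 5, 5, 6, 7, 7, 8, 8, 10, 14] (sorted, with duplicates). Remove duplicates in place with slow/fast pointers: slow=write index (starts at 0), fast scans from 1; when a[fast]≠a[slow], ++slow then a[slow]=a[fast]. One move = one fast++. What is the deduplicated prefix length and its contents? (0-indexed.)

slow=0 fast=1: a[fast]=2≠a[slow]=1 write a[1]=2, slow++,fast++
slow=1 fast=2: a[fast]=2=a[slow] dup, fast++
slow=1 fast=3: a[fast]=3≠a[slow]=2 write a[2]=3, slow++,fast++
slow=2 fast=4: a[fast]=3=a[slow] dup, fast++
slow=2 fast=5: a[fast]=4≠a[slow]=3 write a[3]=4, slow++,fast++
slow=3 fast=6: a[fast]=4=a[slow] dup, fast++
slow=3 fast=7: a[fast]=4=a[slow] dup, fast++
slow=3 fast=8: a[fast]=5≠a[slow]=4 write a[4]=5, slow++,fast++
slow=4 fast=9: a[fast]=5=a[slow] dup, fast++
slow=4 fast=10: a[fast]=5=a[slow] dup, fast++
slow=4 fast=11: a[fast]=5=a[slow] dup, fast++
slow=4 fast=12: a[fast]=6≠a[slow]=5 write a[5]=6, slow++,fast++
slow=5 fast=13: a[fast]=7≠a[slow]=6 write a[6]=7, slow++,fast++
slow=6 fast=14: a[fast]=7=a[slow] dup, fast++
slow=6 fast=15: a[fast]=8≠a[slow]=7 write a[7]=8, slow++,fast++
slow=7 fast=16: a[fast]=8=a[slow] dup, fast++
slow=7 fast=17: a[fast]=10≠a[slow]=8 write a[8]=10, slow++,fast++
slow=8 fast=18: a[fast]=14≠a[slow]=10 write a[9]=14, slow++,fast++

length 10; prefix = [1, 2, 3, 4, 5, 6, 7, 8, 10, 14]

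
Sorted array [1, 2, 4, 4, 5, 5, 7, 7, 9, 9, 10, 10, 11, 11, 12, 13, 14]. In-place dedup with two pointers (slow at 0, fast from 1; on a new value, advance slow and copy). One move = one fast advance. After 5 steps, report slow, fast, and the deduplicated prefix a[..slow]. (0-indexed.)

slow=3, fast=6, prefix=[1, 2, 4, 5]

(s=0,f=1) a[fast]=2≠a[slow]=1 write a[1]=2 → slow++,fast++
(s=1,f=2) a[fast]=4≠a[slow]=2 write a[2]=4 → slow++,fast++
(s=2,f=3) a[fast]=4=a[slow] dup → fast++
(s=2,f=4) a[fast]=5≠a[slow]=4 write a[3]=5 → slow++,fast++
(s=3,f=5) a[fast]=5=a[slow] dup → fast++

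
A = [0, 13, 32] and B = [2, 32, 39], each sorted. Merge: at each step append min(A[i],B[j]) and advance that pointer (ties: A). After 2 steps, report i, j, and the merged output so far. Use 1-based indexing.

[i=1,j=1] A[i]=0<=B[j]=2 take 0 → i++
[i=2,j=1] A[i]=13>B[j]=2 take 2 → j++

i=2, j=2, merged so far=[0, 2]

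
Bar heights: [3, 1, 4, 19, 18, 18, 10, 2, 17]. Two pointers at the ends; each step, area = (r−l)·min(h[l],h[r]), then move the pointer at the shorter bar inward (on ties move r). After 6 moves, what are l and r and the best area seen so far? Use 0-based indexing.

l=3, r=5, best area=85

[0,8] min(3,17)*8=24 best=24 * → l++
[1,8] min(1,17)*7=7 best=24 → l++
[2,8] min(4,17)*6=24 best=24 → l++
[3,8] min(19,17)*5=85 best=85 * → r--
[3,7] min(19,2)*4=8 best=85 → r--
[3,6] min(19,10)*3=30 best=85 → r--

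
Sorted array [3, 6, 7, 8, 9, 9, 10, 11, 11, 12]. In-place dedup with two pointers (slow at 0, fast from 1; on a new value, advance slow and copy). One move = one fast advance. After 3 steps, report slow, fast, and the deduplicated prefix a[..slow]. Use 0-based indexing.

slow=3, fast=4, prefix=[3, 6, 7, 8]

slow=0 fast=1: a[fast]=6≠a[slow]=3 write a[1]=6, slow++,fast++
slow=1 fast=2: a[fast]=7≠a[slow]=6 write a[2]=7, slow++,fast++
slow=2 fast=3: a[fast]=8≠a[slow]=7 write a[3]=8, slow++,fast++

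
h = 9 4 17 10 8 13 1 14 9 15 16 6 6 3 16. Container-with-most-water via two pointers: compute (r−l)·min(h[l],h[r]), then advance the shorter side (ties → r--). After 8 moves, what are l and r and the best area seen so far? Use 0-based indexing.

l=2, r=8, best area=192

l=0 r=14: min(9,16)*14=126 best=126 *, l++
l=1 r=14: min(4,16)*13=52 best=126, l++
l=2 r=14: min(17,16)*12=192 best=192 *, r--
l=2 r=13: min(17,3)*11=33 best=192, r--
l=2 r=12: min(17,6)*10=60 best=192, r--
l=2 r=11: min(17,6)*9=54 best=192, r--
l=2 r=10: min(17,16)*8=128 best=192, r--
l=2 r=9: min(17,15)*7=105 best=192, r--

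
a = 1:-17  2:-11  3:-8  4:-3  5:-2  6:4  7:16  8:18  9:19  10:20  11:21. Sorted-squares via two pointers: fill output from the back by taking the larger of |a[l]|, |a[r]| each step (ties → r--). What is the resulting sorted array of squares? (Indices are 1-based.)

[4, 9, 16, 64, 121, 256, 289, 324, 361, 400, 441]

l=1 r=11: |-17|<=|21| out[11]=441, r--
l=1 r=10: |-17|<=|20| out[10]=400, r--
l=1 r=9: |-17|<=|19| out[9]=361, r--
l=1 r=8: |-17|<=|18| out[8]=324, r--
l=1 r=7: |-17|>|16| out[7]=289, l++
l=2 r=7: |-11|<=|16| out[6]=256, r--
l=2 r=6: |-11|>|4| out[5]=121, l++
l=3 r=6: |-8|>|4| out[4]=64, l++
l=4 r=6: |-3|<=|4| out[3]=16, r--
l=4 r=5: |-3|>|-2| out[2]=9, l++
l=5 r=5: |-2|<=|-2| out[1]=4, r--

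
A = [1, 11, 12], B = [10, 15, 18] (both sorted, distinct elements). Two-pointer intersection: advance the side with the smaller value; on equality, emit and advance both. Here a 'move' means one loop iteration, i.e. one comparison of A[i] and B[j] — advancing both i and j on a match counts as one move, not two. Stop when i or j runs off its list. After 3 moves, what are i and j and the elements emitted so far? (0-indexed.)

i=2, j=1, emitted=[]

[i=0,j=0] 1<10 → i++
[i=1,j=0] 11>10 → j++
[i=1,j=1] 11<15 → i++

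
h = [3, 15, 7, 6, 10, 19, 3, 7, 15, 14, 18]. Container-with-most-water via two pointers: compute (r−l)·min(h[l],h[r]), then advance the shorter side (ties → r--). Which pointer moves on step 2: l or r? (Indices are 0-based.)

l=0 r=10: min(3,18)*10=30 best=30 *, l++
l=1 r=10: min(15,18)*9=135 best=135 *, l++

l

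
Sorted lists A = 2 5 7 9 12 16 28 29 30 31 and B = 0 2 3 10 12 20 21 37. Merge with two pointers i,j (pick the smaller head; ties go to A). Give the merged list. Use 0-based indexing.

[0, 2, 2, 3, 5, 7, 9, 10, 12, 12, 16, 20, 21, 28, 29, 30, 31, 37]

[i=0,j=0] A[i]=2>B[j]=0 take 0 → j++
[i=0,j=1] A[i]=2<=B[j]=2 take 2 → i++
[i=1,j=1] A[i]=5>B[j]=2 take 2 → j++
[i=1,j=2] A[i]=5>B[j]=3 take 3 → j++
[i=1,j=3] A[i]=5<=B[j]=10 take 5 → i++
[i=2,j=3] A[i]=7<=B[j]=10 take 7 → i++
[i=3,j=3] A[i]=9<=B[j]=10 take 9 → i++
[i=4,j=3] A[i]=12>B[j]=10 take 10 → j++
[i=4,j=4] A[i]=12<=B[j]=12 take 12 → i++
[i=5,j=4] A[i]=16>B[j]=12 take 12 → j++
[i=5,j=5] A[i]=16<=B[j]=20 take 16 → i++
[i=6,j=5] A[i]=28>B[j]=20 take 20 → j++
[i=6,j=6] A[i]=28>B[j]=21 take 21 → j++
[i=6,j=7] A[i]=28<=B[j]=37 take 28 → i++
[i=7,j=7] A[i]=29<=B[j]=37 take 29 → i++
[i=8,j=7] A[i]=30<=B[j]=37 take 30 → i++
[i=9,j=7] A[i]=31<=B[j]=37 take 31 → i++
[i=10,j=7] A done, take B[j]=37 → j++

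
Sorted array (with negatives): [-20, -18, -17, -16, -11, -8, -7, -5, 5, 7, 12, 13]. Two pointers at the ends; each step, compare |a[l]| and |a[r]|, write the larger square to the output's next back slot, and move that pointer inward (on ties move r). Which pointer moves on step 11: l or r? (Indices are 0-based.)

r

[0,11] |-20|>|13| out[11]=400 → l++
[1,11] |-18|>|13| out[10]=324 → l++
[2,11] |-17|>|13| out[9]=289 → l++
[3,11] |-16|>|13| out[8]=256 → l++
[4,11] |-11|<=|13| out[7]=169 → r--
[4,10] |-11|<=|12| out[6]=144 → r--
[4,9] |-11|>|7| out[5]=121 → l++
[5,9] |-8|>|7| out[4]=64 → l++
[6,9] |-7|<=|7| out[3]=49 → r--
[6,8] |-7|>|5| out[2]=49 → l++
[7,8] |-5|<=|5| out[1]=25 → r--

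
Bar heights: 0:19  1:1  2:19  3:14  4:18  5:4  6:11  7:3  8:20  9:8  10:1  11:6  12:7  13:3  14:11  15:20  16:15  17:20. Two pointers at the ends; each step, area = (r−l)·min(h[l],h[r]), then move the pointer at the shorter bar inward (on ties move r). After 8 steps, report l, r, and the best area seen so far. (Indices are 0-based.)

[0,17] min(19,20)*17=323 best=323 * → l++
[1,17] min(1,20)*16=16 best=323 → l++
[2,17] min(19,20)*15=285 best=323 → l++
[3,17] min(14,20)*14=196 best=323 → l++
[4,17] min(18,20)*13=234 best=323 → l++
[5,17] min(4,20)*12=48 best=323 → l++
[6,17] min(11,20)*11=121 best=323 → l++
[7,17] min(3,20)*10=30 best=323 → l++

l=8, r=17, best area=323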